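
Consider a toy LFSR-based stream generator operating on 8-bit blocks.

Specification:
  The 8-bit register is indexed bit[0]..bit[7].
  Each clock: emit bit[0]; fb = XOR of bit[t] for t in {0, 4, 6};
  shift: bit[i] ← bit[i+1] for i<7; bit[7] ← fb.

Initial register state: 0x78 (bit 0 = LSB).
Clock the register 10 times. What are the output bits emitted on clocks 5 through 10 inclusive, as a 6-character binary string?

111001

reg_0 = 0x78
clock 1: out=0, reg = 0x3C
clock 2: out=0, reg = 0x9E
clock 3: out=0, reg = 0xCF
clock 4: out=1, reg = 0x67
clock 5: out=1, reg = 0x33
clock 6: out=1, reg = 0x19
clock 7: out=1, reg = 0x0C
clock 8: out=0, reg = 0x06
clock 9: out=0, reg = 0x03
clock 10: out=1, reg = 0x81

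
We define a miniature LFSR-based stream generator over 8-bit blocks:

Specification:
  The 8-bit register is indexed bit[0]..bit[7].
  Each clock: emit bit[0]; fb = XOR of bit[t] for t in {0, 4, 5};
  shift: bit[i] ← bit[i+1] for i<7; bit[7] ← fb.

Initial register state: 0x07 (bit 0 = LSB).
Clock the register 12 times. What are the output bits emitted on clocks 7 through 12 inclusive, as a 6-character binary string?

001111

reg_0 = 0x07
clock 1: out=1, reg = 0x83
clock 2: out=1, reg = 0xC1
clock 3: out=1, reg = 0xE0
clock 4: out=0, reg = 0xF0
clock 5: out=0, reg = 0x78
clock 6: out=0, reg = 0x3C
clock 7: out=0, reg = 0x1E
clock 8: out=0, reg = 0x8F
clock 9: out=1, reg = 0xC7
clock 10: out=1, reg = 0xE3
clock 11: out=1, reg = 0x71
clock 12: out=1, reg = 0xB8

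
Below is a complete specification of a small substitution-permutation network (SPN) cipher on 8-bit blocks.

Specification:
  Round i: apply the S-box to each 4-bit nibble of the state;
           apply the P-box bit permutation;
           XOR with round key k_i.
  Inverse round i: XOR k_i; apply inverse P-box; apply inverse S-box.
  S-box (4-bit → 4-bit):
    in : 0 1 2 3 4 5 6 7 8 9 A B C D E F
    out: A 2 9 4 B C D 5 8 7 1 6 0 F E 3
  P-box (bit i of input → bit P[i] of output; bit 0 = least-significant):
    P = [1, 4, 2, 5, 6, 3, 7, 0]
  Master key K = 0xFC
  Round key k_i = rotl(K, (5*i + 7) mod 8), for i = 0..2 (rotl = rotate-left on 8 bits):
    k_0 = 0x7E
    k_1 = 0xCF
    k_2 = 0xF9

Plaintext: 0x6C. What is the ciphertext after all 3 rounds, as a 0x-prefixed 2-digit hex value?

0x5C

s_0 = plaintext = 0x6C
s_1 = Round(s_0, k_0) = 0xBF
s_2 = Round(s_1, k_1) = 0x55
s_3 = Round(s_2, k_2) = 0x5C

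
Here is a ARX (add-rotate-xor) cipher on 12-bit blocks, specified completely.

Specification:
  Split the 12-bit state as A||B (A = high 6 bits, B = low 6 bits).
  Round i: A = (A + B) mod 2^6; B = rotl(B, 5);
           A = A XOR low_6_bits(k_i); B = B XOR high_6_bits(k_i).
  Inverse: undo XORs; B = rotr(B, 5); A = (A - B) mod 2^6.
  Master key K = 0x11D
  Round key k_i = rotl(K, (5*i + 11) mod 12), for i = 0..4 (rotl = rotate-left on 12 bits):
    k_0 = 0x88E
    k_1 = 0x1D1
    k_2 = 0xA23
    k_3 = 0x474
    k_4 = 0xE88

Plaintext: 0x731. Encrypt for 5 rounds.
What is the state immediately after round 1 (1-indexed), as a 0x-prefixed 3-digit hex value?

s_0 = plaintext = 0x731
s_1 = Round(s_0, k_0) = 0x0DA
s_2 = Round(s_1, k_1) = 0x30A
s_3 = Round(s_2, k_2) = 0xD6D
s_4 = Round(s_3, k_3) = 0x5A7
s_5 = Round(s_4, k_4) = 0xD49

0x0DA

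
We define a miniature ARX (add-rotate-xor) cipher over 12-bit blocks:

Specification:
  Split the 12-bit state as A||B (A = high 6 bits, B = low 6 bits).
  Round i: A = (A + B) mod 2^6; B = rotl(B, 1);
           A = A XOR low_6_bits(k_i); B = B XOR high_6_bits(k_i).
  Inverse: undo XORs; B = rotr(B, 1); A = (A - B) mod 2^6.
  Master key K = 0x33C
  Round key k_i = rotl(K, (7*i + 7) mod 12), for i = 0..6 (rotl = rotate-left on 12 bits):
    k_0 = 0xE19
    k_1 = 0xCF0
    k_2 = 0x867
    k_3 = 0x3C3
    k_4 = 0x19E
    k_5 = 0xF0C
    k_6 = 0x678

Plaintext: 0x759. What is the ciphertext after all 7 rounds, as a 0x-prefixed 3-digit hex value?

0x96A

s_0 = plaintext = 0x759
s_1 = Round(s_0, k_0) = 0xBCA
s_2 = Round(s_1, k_1) = 0x267
s_3 = Round(s_2, k_2) = 0x5EE
s_4 = Round(s_3, k_3) = 0x192
s_5 = Round(s_4, k_4) = 0x1A2
s_6 = Round(s_5, k_5) = 0x939
s_7 = Round(s_6, k_6) = 0x96A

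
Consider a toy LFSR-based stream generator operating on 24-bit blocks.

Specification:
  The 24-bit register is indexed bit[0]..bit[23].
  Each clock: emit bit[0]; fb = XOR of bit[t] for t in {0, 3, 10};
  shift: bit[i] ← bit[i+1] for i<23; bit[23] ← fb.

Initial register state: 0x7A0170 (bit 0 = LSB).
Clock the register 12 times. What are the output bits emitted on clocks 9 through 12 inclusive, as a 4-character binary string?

reg_0 = 0x7A0170
clock 1: out=0, reg = 0x3D00B8
clock 2: out=0, reg = 0x9E805C
clock 3: out=0, reg = 0xCF402E
clock 4: out=0, reg = 0xE7A017
clock 5: out=1, reg = 0xF3D00B
clock 6: out=1, reg = 0x79E805
clock 7: out=1, reg = 0xBCF402
clock 8: out=0, reg = 0xDE7A01
clock 9: out=1, reg = 0xEF3D00
clock 10: out=0, reg = 0xF79E80
clock 11: out=0, reg = 0xFBCF40
clock 12: out=0, reg = 0xFDE7A0

1000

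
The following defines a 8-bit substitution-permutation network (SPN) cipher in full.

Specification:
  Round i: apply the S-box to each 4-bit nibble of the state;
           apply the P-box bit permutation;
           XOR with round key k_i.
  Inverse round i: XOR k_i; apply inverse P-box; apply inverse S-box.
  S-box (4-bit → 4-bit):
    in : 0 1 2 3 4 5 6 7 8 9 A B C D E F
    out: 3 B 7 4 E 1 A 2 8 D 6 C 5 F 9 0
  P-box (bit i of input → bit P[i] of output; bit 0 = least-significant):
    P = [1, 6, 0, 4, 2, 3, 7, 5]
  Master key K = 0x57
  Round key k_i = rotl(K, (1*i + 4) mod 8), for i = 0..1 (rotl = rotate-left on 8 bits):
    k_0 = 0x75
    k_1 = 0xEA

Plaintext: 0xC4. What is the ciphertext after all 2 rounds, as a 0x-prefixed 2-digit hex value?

s_0 = plaintext = 0xC4
s_1 = Round(s_0, k_0) = 0xA0
s_2 = Round(s_1, k_1) = 0x20

0x20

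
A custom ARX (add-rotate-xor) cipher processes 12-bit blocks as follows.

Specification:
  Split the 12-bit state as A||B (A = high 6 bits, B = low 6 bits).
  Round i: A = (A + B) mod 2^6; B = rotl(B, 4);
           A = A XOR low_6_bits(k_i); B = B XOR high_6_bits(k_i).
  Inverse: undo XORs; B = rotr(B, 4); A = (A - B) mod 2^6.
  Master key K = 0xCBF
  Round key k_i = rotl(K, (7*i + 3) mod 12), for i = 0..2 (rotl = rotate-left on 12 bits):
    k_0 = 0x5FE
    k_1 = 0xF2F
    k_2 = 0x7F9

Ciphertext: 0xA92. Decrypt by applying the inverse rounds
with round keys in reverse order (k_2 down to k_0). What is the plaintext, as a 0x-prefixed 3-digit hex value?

s_0 = ciphertext = 0xA92
s_1 = InvRound(s_0, k_2) = 0x7F4
s_2 = InvRound(s_1, k_1) = 0x420
s_3 = InvRound(s_2, k_0) = 0x3DF

0x3DF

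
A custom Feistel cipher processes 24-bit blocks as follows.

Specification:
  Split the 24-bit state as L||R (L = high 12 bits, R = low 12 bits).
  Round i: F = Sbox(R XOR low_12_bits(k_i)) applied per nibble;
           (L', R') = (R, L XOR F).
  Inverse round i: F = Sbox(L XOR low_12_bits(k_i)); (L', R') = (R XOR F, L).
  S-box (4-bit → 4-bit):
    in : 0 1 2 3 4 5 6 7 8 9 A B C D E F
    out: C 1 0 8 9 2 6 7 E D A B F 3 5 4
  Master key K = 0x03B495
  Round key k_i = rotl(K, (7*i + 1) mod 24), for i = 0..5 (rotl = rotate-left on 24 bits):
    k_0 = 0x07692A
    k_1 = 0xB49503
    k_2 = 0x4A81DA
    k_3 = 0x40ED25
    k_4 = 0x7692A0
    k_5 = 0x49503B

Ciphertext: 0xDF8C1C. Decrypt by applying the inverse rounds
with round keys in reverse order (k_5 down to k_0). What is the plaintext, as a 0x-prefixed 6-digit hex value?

s_0 = ciphertext = 0xDF8C1C
s_1 = InvRound(s_0, k_5) = 0xFE4DF8
s_2 = InvRound(s_1, k_4) = 0xE61FE4
s_3 = InvRound(s_2, k_3) = 0x77DE61
s_4 = InvRound(s_3, k_2) = 0x8C677D
s_5 = InvRound(s_4, k_1) = 0x48F8C6
s_6 = InvRound(s_5, k_0) = 0xB6448F

0xB6448F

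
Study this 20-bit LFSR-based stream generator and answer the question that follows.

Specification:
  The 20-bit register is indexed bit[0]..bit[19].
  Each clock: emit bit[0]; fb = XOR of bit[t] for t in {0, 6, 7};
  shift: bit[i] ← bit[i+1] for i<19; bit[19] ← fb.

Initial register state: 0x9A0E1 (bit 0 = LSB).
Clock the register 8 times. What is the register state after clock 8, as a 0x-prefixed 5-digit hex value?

0x239A0

reg_0 = 0x9A0E1
clock 1: out=1, reg = 0xCD070
clock 2: out=0, reg = 0xE6838
clock 3: out=0, reg = 0x7341C
clock 4: out=0, reg = 0x39A0E
clock 5: out=0, reg = 0x1CD07
clock 6: out=1, reg = 0x8E683
clock 7: out=1, reg = 0x47341
clock 8: out=1, reg = 0x239A0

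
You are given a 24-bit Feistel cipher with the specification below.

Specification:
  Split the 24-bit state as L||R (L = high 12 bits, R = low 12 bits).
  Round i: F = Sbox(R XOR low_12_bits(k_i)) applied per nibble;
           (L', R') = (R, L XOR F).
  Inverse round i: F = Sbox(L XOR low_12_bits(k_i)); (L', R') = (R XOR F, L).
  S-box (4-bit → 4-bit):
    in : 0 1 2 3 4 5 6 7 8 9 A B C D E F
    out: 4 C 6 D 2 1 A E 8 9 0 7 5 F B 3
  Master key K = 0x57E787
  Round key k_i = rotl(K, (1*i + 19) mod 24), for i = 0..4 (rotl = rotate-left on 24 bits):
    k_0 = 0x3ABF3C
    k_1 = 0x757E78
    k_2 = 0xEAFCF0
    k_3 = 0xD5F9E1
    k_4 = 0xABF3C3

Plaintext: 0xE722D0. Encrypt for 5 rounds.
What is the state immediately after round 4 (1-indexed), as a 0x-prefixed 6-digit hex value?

s_0 = plaintext = 0xE722D0
s_1 = Round(s_0, k_0) = 0x2D01C7
s_2 = Round(s_1, k_1) = 0x1C71A3
s_3 = Round(s_2, k_2) = 0x1A3EDA
s_4 = Round(s_3, k_3) = 0xEDAF74
s_5 = Round(s_4, k_4) = 0xF74BA4

0xEDAF74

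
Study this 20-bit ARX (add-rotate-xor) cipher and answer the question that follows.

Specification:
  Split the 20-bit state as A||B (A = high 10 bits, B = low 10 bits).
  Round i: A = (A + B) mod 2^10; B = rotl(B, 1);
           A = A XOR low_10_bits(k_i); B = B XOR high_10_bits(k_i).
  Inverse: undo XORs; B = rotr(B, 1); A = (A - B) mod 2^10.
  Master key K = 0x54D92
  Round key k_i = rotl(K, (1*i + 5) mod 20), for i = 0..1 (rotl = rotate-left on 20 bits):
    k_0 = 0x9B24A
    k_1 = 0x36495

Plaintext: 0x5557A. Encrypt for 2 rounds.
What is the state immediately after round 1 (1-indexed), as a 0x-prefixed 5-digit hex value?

s_0 = plaintext = 0x5557A
s_1 = Round(s_0, k_0) = 0x21498
s_2 = Round(s_1, k_1) = 0x621E9

0x21498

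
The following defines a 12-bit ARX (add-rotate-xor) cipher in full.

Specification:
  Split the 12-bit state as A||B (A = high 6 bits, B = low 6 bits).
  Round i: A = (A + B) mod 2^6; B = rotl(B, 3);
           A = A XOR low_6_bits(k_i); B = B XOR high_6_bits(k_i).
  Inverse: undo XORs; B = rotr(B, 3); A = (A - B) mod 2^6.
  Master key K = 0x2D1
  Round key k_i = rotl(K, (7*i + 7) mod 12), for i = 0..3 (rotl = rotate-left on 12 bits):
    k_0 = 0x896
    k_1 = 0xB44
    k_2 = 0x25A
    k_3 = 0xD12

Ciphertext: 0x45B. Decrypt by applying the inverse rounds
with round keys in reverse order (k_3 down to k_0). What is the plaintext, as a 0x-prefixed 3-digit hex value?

s_0 = ciphertext = 0x45B
s_1 = InvRound(s_0, k_3) = 0x1BD
s_2 = InvRound(s_1, k_2) = 0xDA6
s_3 = InvRound(s_2, k_1) = 0x659
s_4 = InvRound(s_3, k_0) = 0xC1F

0xC1F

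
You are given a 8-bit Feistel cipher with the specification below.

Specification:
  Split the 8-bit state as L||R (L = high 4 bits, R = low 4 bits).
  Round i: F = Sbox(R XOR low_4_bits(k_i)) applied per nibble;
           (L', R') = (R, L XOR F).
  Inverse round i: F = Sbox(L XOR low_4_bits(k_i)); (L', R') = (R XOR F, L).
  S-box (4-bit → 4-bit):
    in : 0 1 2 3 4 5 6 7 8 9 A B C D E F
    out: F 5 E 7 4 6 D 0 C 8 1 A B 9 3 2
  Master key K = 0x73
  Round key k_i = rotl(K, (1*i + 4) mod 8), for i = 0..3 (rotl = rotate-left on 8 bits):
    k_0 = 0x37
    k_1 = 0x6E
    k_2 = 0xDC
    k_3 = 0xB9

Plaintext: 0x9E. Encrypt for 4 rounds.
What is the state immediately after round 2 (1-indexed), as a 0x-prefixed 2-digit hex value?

0x1C

s_0 = plaintext = 0x9E
s_1 = Round(s_0, k_0) = 0xE1
s_2 = Round(s_1, k_1) = 0x1C
s_3 = Round(s_2, k_2) = 0xCE
s_4 = Round(s_3, k_3) = 0xEC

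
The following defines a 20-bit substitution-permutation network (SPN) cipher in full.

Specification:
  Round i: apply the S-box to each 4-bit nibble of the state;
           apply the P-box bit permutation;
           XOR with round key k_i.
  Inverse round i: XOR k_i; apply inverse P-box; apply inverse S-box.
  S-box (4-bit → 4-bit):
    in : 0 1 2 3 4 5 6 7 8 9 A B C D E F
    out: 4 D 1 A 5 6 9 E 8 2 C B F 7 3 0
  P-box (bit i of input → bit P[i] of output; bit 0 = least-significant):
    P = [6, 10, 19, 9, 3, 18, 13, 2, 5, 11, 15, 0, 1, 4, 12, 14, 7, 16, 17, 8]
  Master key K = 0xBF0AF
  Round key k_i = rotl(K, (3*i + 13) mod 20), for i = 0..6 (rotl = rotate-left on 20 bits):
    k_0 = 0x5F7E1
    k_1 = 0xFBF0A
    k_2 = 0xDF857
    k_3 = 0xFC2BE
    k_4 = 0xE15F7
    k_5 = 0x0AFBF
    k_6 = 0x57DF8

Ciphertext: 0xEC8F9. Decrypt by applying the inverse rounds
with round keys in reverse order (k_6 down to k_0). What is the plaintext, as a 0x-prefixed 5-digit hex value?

0x21504

s_0 = ciphertext = 0xEC8F9
s_1 = InvRound(s_0, k_6) = 0x70A05
s_2 = InvRound(s_1, k_5) = 0xCE4D9
s_3 = InvRound(s_2, k_4) = 0xA141F
s_4 = InvRound(s_3, k_3) = 0xEA193
s_5 = InvRound(s_4, k_2) = 0xCA982
s_6 = InvRound(s_5, k_1) = 0xD0F23
s_7 = InvRound(s_6, k_0) = 0x21504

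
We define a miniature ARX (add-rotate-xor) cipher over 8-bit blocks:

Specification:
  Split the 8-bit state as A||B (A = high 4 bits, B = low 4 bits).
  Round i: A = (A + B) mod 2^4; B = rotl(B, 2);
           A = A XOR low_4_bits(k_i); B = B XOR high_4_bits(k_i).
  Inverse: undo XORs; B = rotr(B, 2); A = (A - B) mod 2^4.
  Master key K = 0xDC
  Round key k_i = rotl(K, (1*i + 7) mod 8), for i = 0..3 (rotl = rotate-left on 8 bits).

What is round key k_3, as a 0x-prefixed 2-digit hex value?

0x73

K = 0xDC
k_0 = rotl(K, (1*0+7) mod 8) = rotl(K, 7) = 0x6E
k_1 = rotl(K, (1*1+7) mod 8) = rotl(K, 0) = 0xDC
k_2 = rotl(K, (1*2+7) mod 8) = rotl(K, 1) = 0xB9
k_3 = rotl(K, (1*3+7) mod 8) = rotl(K, 2) = 0x73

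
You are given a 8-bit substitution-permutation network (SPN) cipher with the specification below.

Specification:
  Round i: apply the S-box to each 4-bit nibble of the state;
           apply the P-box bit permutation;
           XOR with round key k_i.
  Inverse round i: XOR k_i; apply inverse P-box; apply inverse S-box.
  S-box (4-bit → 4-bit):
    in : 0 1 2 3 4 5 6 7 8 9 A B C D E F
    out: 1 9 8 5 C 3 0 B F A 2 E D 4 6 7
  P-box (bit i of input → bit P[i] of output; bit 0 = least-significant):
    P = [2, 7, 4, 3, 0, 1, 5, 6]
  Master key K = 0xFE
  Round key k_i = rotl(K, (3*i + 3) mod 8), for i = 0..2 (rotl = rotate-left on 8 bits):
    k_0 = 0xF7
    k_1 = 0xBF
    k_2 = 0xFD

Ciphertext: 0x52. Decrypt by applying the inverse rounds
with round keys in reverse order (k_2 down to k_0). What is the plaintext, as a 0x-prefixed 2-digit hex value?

0x1F

s_0 = ciphertext = 0x52
s_1 = InvRound(s_0, k_2) = 0xF7
s_2 = InvRound(s_1, k_1) = 0x22
s_3 = InvRound(s_2, k_0) = 0x1F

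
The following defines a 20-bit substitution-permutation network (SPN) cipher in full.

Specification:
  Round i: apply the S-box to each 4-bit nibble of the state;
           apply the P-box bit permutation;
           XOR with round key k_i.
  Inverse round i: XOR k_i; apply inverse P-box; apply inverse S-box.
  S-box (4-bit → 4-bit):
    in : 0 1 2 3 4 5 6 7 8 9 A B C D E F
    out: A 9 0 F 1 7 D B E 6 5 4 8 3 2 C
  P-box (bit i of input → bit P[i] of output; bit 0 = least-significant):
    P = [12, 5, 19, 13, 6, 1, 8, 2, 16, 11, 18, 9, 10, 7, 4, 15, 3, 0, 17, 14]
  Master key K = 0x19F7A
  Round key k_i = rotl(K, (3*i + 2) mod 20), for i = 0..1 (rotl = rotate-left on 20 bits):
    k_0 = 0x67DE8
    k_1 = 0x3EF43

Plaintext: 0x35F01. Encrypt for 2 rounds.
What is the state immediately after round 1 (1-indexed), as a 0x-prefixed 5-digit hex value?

s_0 = plaintext = 0x35F01
s_1 = Round(s_0, k_0) = 0x00B77
s_2 = Round(s_1, k_1) = 0x71FA4

0x00B77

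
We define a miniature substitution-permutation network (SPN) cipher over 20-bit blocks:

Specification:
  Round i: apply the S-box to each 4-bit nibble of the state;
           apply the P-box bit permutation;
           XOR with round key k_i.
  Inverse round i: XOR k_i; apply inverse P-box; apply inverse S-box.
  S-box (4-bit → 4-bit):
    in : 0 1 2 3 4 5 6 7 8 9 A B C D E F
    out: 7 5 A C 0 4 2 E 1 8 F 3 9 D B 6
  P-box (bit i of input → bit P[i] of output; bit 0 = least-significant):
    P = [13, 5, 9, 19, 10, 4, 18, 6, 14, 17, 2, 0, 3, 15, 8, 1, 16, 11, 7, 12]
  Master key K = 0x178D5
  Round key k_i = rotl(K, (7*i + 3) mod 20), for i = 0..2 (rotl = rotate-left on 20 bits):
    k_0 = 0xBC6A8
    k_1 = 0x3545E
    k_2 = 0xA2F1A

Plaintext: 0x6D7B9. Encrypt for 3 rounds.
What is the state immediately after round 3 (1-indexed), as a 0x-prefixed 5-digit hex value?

s_0 = plaintext = 0x6D7B9
s_1 = Round(s_0, k_0) = 0x1CBB7
s_2 = Round(s_1, k_1) = 0x812E4
s_3 = Round(s_2, k_2) = 0x92A43

0x92A43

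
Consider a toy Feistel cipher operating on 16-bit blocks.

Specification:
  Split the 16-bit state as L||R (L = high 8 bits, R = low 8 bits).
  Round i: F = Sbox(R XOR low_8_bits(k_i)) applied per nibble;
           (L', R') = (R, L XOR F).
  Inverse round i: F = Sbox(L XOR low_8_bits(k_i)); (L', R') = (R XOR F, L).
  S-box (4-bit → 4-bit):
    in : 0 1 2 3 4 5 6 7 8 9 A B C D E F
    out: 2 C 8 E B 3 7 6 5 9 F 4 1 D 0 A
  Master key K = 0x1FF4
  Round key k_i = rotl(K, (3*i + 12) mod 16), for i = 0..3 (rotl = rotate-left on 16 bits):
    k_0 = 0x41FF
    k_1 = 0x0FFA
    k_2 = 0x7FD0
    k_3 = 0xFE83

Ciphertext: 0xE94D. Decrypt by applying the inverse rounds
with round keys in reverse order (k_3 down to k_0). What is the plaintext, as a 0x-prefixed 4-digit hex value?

0xC8F6

s_0 = ciphertext = 0xE94D
s_1 = InvRound(s_0, k_3) = 0x32E9
s_2 = InvRound(s_1, k_2) = 0xE132
s_3 = InvRound(s_2, k_1) = 0xF6E1
s_4 = InvRound(s_3, k_0) = 0xC8F6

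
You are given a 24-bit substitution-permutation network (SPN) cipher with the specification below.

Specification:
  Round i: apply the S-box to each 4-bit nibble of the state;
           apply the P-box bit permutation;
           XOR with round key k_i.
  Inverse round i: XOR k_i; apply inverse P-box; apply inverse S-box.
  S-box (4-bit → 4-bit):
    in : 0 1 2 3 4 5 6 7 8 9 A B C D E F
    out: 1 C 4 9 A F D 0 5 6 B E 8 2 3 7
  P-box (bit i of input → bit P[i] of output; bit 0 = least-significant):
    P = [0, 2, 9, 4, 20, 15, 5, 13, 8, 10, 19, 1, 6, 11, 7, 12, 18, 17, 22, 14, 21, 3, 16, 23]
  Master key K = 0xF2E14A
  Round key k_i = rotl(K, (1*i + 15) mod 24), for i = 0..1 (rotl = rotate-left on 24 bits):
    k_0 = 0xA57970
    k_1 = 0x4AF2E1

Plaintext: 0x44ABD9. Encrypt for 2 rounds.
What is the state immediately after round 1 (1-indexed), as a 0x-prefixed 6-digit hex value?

0x2FA73E

s_0 = plaintext = 0x44ABD9
s_1 = Round(s_0, k_0) = 0x2FA73E
s_2 = Round(s_1, k_1) = 0x1DCAA4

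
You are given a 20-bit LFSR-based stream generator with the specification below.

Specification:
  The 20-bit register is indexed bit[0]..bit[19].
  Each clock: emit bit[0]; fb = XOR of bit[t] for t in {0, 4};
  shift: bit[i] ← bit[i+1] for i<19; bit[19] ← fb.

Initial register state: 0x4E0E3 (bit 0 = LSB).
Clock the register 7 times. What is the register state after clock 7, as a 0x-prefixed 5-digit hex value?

reg_0 = 0x4E0E3
clock 1: out=1, reg = 0xA7071
clock 2: out=1, reg = 0x53838
clock 3: out=0, reg = 0xA9C1C
clock 4: out=0, reg = 0xD4E0E
clock 5: out=0, reg = 0x6A707
clock 6: out=1, reg = 0xB5383
clock 7: out=1, reg = 0xDA9C1

0xDA9C1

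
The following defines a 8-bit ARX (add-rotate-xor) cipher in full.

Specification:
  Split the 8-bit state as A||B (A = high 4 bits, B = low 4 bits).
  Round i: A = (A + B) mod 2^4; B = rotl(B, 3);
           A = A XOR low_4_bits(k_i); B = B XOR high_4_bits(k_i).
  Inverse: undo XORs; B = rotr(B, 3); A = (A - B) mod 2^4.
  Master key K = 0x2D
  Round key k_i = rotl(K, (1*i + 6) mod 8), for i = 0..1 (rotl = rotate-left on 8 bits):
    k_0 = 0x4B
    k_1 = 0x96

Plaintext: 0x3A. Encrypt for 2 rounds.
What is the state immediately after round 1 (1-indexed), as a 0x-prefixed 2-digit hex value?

0x61

s_0 = plaintext = 0x3A
s_1 = Round(s_0, k_0) = 0x61
s_2 = Round(s_1, k_1) = 0x11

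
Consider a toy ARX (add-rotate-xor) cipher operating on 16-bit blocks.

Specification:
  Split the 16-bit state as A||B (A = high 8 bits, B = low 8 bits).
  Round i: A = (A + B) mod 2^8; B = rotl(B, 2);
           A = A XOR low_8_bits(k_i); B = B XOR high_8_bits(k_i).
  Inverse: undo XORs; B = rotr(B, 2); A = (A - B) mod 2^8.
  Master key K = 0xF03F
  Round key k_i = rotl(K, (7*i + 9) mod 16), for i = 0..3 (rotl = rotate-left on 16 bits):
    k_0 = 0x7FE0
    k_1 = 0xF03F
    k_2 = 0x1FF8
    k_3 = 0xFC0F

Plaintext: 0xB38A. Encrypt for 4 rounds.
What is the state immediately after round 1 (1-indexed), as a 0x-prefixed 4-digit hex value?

0xDD55

s_0 = plaintext = 0xB38A
s_1 = Round(s_0, k_0) = 0xDD55
s_2 = Round(s_1, k_1) = 0x0DA5
s_3 = Round(s_2, k_2) = 0x4A89
s_4 = Round(s_3, k_3) = 0xDCDA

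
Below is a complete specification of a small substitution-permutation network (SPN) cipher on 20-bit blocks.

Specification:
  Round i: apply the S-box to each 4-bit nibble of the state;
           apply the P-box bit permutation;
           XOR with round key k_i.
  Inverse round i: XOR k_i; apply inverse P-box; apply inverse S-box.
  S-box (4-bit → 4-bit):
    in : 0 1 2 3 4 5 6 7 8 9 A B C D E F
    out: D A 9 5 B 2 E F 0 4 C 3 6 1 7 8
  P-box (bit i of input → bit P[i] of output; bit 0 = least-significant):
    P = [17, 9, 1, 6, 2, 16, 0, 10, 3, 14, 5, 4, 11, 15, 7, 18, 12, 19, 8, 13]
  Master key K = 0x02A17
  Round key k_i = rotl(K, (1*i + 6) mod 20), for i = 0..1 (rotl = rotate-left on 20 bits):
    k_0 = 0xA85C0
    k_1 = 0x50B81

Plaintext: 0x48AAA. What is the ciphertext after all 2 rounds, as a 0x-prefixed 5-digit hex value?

s_0 = plaintext = 0x48AAA
s_1 = Round(s_0, k_0) = 0x2B1B3
s_2 = Round(s_1, k_1) = 0x6F397

0x6F397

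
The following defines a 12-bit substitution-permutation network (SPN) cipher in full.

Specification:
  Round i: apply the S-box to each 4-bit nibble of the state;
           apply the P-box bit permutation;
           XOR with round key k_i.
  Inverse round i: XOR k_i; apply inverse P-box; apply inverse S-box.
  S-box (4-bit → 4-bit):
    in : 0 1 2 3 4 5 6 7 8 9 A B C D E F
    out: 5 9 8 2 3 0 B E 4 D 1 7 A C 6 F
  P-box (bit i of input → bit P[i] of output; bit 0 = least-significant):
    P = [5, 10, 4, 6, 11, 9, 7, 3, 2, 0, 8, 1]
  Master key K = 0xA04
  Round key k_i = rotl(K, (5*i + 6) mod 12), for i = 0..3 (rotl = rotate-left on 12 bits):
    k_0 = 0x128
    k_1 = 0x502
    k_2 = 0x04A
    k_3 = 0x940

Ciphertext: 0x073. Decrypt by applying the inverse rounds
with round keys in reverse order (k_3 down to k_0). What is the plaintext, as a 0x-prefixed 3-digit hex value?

0xEB5

s_0 = ciphertext = 0x073
s_1 = InvRound(s_0, k_3) = 0x7A0
s_2 = InvRound(s_1, k_2) = 0xD76
s_3 = InvRound(s_2, k_1) = 0xAA9
s_4 = InvRound(s_3, k_0) = 0xEB5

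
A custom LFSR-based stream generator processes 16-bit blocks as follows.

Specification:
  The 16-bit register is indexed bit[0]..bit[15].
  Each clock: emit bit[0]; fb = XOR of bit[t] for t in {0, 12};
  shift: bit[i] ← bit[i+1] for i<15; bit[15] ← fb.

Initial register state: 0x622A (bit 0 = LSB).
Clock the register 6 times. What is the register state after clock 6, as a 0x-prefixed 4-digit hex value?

reg_0 = 0x622A
clock 1: out=0, reg = 0x3115
clock 2: out=1, reg = 0x188A
clock 3: out=0, reg = 0x8C45
clock 4: out=1, reg = 0xC622
clock 5: out=0, reg = 0x6311
clock 6: out=1, reg = 0xB188

0xB188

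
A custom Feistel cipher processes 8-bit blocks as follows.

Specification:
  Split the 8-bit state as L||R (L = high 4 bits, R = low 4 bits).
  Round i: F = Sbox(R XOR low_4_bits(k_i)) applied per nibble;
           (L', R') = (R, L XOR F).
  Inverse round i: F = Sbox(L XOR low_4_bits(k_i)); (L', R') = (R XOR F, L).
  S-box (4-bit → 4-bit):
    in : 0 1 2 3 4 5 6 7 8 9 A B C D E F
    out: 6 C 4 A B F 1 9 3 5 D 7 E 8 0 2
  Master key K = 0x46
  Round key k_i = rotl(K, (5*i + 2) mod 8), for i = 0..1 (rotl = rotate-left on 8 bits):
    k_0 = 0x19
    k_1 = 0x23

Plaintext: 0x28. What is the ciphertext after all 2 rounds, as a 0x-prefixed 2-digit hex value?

0xE0

s_0 = plaintext = 0x28
s_1 = Round(s_0, k_0) = 0x8E
s_2 = Round(s_1, k_1) = 0xE0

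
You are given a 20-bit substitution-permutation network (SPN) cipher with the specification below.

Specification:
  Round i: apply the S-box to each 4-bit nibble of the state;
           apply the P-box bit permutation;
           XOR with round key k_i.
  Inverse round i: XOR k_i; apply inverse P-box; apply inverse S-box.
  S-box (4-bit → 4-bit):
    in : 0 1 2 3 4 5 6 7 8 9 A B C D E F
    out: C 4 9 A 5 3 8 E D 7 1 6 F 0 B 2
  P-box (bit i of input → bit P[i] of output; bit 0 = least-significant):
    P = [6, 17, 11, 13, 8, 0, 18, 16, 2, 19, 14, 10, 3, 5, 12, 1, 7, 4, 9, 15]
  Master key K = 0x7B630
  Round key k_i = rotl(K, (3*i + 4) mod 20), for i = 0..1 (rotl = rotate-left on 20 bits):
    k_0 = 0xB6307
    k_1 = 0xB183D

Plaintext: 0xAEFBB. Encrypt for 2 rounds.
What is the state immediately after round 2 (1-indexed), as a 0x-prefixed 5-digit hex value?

0x171EF

s_0 = plaintext = 0xAEFBB
s_1 = Round(s_0, k_0) = 0x56BAC
s_2 = Round(s_1, k_1) = 0x171EF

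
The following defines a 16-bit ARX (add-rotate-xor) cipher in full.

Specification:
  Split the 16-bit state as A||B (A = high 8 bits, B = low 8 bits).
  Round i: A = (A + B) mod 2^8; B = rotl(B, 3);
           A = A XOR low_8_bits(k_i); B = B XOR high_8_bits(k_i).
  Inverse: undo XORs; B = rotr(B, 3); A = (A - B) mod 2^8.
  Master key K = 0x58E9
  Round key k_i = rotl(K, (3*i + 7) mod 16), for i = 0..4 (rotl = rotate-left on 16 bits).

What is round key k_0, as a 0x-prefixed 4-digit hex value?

K = 0x58E9
k_0 = rotl(K, (3*0+7) mod 16) = rotl(K, 7) = 0x74AC

0x74AC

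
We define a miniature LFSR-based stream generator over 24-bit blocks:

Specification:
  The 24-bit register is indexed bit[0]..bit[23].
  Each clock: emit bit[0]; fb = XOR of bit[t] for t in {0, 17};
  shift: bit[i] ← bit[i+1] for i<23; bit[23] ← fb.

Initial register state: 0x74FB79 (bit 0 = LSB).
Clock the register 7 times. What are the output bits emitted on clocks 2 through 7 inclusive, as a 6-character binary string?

001111

reg_0 = 0x74FB79
clock 1: out=1, reg = 0xBA7DBC
clock 2: out=0, reg = 0xDD3EDE
clock 3: out=0, reg = 0x6E9F6F
clock 4: out=1, reg = 0x374FB7
clock 5: out=1, reg = 0x1BA7DB
clock 6: out=1, reg = 0x0DD3ED
clock 7: out=1, reg = 0x86E9F6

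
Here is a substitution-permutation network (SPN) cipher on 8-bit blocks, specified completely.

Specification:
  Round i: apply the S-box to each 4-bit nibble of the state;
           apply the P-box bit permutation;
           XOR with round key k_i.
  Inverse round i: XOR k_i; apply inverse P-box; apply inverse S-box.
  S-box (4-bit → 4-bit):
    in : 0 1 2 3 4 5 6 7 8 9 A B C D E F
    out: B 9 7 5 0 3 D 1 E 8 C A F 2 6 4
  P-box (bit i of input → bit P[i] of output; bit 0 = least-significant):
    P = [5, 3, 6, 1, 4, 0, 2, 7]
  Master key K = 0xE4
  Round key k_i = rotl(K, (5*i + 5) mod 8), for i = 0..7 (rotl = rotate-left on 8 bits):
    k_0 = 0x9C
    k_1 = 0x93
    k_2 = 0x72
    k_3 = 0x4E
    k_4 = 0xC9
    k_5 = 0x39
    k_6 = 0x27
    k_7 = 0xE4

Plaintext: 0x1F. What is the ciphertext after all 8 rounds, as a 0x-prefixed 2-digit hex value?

0x51

s_0 = plaintext = 0x1F
s_1 = Round(s_0, k_0) = 0x4C
s_2 = Round(s_1, k_1) = 0xF9
s_3 = Round(s_2, k_2) = 0x74
s_4 = Round(s_3, k_3) = 0x5E
s_5 = Round(s_4, k_4) = 0x90
s_6 = Round(s_5, k_5) = 0x93
s_7 = Round(s_6, k_6) = 0xC7
s_8 = Round(s_7, k_7) = 0x51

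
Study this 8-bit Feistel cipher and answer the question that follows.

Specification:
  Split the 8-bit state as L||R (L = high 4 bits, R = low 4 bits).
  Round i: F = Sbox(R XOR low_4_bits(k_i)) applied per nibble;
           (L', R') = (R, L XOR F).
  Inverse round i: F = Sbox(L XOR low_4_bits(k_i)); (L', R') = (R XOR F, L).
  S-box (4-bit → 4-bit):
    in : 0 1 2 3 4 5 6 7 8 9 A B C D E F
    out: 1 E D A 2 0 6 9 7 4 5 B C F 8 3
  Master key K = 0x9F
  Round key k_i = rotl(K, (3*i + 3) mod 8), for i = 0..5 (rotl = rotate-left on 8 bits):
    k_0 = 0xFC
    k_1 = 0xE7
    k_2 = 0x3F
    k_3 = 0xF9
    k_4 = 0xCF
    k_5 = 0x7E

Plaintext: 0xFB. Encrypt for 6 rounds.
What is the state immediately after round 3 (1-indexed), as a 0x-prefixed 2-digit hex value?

s_0 = plaintext = 0xFB
s_1 = Round(s_0, k_0) = 0xB6
s_2 = Round(s_1, k_1) = 0x65
s_3 = Round(s_2, k_2) = 0x53
s_4 = Round(s_3, k_3) = 0x30
s_5 = Round(s_4, k_4) = 0x00
s_6 = Round(s_5, k_5) = 0x08

0x53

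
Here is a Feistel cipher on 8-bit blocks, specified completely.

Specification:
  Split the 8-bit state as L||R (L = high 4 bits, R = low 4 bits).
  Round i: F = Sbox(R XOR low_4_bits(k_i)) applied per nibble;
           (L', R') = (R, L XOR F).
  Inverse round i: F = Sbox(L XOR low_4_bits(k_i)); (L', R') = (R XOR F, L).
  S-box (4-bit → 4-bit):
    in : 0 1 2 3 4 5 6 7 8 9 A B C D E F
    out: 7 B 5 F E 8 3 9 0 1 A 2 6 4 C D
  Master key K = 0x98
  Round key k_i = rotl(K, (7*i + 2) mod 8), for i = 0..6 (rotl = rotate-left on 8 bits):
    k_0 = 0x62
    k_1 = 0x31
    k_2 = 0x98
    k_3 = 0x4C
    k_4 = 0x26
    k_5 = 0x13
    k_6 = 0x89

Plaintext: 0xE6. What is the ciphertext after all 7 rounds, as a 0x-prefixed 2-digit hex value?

0xC8

s_0 = plaintext = 0xE6
s_1 = Round(s_0, k_0) = 0x60
s_2 = Round(s_1, k_1) = 0x0D
s_3 = Round(s_2, k_2) = 0xD8
s_4 = Round(s_3, k_3) = 0x83
s_5 = Round(s_4, k_4) = 0x30
s_6 = Round(s_5, k_5) = 0x0C
s_7 = Round(s_6, k_6) = 0xC8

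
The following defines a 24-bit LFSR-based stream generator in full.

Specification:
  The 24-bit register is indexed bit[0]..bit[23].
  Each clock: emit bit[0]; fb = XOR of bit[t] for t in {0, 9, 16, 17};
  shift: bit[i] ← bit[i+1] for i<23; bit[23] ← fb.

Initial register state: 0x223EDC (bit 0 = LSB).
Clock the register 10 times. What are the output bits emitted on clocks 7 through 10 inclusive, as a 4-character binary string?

reg_0 = 0x223EDC
clock 1: out=0, reg = 0x111F6E
clock 2: out=0, reg = 0x088FB7
clock 3: out=1, reg = 0x0447DB
clock 4: out=1, reg = 0x0223ED
clock 5: out=1, reg = 0x8111F6
clock 6: out=0, reg = 0xC088FB
clock 7: out=1, reg = 0xE0447D
clock 8: out=1, reg = 0xF0223E
clock 9: out=0, reg = 0xF8111F
clock 10: out=1, reg = 0xFC088F

1101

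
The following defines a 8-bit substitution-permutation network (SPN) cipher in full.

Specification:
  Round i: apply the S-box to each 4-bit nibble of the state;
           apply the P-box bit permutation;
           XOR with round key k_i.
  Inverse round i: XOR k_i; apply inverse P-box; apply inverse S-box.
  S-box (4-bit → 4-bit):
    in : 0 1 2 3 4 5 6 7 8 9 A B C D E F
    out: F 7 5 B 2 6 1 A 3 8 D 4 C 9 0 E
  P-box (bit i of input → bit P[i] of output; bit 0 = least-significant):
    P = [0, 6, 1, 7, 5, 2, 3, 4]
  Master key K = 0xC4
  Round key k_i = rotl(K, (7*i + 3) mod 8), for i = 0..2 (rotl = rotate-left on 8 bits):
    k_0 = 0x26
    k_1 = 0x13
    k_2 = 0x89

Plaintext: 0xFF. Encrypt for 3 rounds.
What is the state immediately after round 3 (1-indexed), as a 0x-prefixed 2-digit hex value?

s_0 = plaintext = 0xFF
s_1 = Round(s_0, k_0) = 0xF8
s_2 = Round(s_1, k_1) = 0x4E
s_3 = Round(s_2, k_2) = 0x8D

0x8D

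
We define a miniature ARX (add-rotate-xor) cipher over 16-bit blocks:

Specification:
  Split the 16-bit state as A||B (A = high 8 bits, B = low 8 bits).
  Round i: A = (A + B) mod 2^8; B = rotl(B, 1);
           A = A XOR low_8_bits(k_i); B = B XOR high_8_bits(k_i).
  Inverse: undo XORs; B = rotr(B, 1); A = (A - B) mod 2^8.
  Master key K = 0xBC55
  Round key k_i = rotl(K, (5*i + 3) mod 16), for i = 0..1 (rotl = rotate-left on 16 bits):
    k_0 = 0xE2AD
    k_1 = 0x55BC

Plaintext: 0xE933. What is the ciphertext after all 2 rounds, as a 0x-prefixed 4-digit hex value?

s_0 = plaintext = 0xE933
s_1 = Round(s_0, k_0) = 0xB184
s_2 = Round(s_1, k_1) = 0x895C

0x895C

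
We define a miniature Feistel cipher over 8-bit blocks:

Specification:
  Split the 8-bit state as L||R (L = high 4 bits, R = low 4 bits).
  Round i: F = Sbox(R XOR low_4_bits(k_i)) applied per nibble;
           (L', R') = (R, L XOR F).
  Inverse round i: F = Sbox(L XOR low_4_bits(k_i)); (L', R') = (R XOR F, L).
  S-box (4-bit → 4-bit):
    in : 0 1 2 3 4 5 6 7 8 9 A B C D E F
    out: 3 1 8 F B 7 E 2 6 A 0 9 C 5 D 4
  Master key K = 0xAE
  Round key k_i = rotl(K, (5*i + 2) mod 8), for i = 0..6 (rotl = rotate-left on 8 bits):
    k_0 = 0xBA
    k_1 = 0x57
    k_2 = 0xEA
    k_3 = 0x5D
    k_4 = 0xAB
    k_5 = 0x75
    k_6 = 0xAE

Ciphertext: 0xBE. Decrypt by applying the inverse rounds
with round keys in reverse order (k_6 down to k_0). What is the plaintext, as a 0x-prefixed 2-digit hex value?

s_0 = ciphertext = 0xBE
s_1 = InvRound(s_0, k_6) = 0x9B
s_2 = InvRound(s_1, k_5) = 0x79
s_3 = InvRound(s_2, k_4) = 0x57
s_4 = InvRound(s_3, k_3) = 0x15
s_5 = InvRound(s_4, k_2) = 0xC1
s_6 = InvRound(s_5, k_1) = 0x8C
s_7 = InvRound(s_6, k_0) = 0x48

0x48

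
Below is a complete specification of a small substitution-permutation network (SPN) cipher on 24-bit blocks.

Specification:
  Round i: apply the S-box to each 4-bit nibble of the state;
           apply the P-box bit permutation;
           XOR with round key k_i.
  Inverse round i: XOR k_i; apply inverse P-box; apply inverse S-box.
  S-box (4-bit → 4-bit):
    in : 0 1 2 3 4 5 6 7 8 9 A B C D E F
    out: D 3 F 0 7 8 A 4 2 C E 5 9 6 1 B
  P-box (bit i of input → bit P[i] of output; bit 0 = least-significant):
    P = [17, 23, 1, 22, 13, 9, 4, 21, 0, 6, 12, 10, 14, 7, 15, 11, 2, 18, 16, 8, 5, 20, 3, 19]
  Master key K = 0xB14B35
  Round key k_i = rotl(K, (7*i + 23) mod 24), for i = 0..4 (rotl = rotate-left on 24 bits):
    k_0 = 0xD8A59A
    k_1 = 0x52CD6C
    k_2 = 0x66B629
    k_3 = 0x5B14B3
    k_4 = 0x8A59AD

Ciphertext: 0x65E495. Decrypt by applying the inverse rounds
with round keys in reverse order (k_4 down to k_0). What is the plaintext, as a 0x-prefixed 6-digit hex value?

s_0 = ciphertext = 0x65E495
s_1 = InvRound(s_0, k_4) = 0x0A990F
s_2 = InvRound(s_1, k_3) = 0x40A575
s_3 = InvRound(s_2, k_2) = 0x7F3DAE
s_4 = InvRound(s_3, k_1) = 0x5D4DC7
s_5 = InvRound(s_4, k_0) = 0x7401B8

0x7401B8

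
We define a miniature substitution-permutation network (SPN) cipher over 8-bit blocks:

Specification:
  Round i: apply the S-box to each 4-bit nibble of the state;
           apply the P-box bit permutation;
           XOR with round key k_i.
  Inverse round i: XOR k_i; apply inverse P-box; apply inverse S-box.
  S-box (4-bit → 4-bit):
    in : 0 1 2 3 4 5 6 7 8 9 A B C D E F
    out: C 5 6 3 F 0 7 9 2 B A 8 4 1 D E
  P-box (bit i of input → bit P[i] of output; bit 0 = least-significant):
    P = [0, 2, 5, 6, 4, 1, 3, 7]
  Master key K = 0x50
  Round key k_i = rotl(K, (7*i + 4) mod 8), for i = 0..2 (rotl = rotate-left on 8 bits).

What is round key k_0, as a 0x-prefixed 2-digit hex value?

0x05

K = 0x50
k_0 = rotl(K, (7*0+4) mod 8) = rotl(K, 4) = 0x05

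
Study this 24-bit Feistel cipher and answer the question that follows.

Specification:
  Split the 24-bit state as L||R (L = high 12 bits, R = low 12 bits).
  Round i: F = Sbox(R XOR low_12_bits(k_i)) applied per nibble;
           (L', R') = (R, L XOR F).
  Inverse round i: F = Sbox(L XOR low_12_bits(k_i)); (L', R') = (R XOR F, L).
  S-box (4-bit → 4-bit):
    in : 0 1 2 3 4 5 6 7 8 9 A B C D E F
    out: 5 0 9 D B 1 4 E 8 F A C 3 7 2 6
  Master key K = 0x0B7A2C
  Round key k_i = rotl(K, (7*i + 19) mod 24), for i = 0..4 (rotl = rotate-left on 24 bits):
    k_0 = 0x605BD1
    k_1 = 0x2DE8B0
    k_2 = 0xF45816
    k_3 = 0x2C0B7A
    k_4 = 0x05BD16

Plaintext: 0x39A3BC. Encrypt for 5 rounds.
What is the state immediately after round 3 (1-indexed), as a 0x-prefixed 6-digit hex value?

s_0 = plaintext = 0x39A3BC
s_1 = Round(s_0, k_0) = 0x3BCBDD
s_2 = Round(s_1, k_1) = 0xBDDEFB
s_3 = Round(s_2, k_2) = 0xEFBFFA
s_4 = Round(s_3, k_3) = 0xFFA57E
s_5 = Round(s_4, k_4) = 0x57E7B2

0xEFBFFA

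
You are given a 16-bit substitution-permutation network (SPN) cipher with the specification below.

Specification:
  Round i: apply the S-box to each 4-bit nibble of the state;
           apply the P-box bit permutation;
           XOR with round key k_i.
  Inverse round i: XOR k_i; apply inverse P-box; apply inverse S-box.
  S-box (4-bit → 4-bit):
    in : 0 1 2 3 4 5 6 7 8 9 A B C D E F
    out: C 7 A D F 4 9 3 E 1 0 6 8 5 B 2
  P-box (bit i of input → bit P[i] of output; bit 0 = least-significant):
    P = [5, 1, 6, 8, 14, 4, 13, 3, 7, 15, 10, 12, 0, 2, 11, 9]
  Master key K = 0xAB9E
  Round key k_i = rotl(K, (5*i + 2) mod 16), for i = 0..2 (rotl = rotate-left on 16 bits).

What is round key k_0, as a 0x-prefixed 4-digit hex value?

K = 0xAB9E
k_0 = rotl(K, (5*0+2) mod 16) = rotl(K, 2) = 0xAE7A

0xAE7A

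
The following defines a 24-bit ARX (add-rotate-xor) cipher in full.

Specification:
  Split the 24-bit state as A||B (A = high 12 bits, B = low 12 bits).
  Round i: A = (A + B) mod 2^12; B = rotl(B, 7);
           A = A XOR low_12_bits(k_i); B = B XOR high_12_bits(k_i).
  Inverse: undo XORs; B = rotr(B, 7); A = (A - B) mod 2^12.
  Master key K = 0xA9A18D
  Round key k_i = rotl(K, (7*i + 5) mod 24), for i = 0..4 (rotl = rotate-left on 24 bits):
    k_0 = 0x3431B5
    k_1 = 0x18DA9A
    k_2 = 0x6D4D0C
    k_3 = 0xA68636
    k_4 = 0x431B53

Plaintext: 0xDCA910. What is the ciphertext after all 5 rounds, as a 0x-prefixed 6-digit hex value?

s_0 = plaintext = 0xDCA910
s_1 = Round(s_0, k_0) = 0x76FB0B
s_2 = Round(s_1, k_1) = 0x8E0455
s_3 = Round(s_2, k_2) = 0x039C76
s_4 = Round(s_3, k_3) = 0xA9910B
s_5 = Round(s_4, k_4) = 0x0F71B9

0x0F71B9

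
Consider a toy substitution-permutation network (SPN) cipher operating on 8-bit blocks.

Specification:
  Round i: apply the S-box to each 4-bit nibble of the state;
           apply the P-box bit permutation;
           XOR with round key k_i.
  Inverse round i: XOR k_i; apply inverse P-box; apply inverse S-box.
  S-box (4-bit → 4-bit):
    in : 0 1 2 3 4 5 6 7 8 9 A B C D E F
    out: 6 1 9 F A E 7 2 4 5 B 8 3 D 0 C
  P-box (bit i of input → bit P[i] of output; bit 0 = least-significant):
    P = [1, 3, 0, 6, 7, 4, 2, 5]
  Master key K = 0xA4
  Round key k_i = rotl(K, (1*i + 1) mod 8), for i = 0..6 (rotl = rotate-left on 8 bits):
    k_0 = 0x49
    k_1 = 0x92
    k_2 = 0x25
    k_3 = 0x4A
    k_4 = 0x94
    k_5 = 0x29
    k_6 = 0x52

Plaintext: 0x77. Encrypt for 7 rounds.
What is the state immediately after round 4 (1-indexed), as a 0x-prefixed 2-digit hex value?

0xAD

s_0 = plaintext = 0x77
s_1 = Round(s_0, k_0) = 0x51
s_2 = Round(s_1, k_1) = 0xA4
s_3 = Round(s_2, k_2) = 0xDD
s_4 = Round(s_3, k_3) = 0xAD
s_5 = Round(s_4, k_4) = 0x67
s_6 = Round(s_5, k_5) = 0xB5
s_7 = Round(s_6, k_6) = 0x3B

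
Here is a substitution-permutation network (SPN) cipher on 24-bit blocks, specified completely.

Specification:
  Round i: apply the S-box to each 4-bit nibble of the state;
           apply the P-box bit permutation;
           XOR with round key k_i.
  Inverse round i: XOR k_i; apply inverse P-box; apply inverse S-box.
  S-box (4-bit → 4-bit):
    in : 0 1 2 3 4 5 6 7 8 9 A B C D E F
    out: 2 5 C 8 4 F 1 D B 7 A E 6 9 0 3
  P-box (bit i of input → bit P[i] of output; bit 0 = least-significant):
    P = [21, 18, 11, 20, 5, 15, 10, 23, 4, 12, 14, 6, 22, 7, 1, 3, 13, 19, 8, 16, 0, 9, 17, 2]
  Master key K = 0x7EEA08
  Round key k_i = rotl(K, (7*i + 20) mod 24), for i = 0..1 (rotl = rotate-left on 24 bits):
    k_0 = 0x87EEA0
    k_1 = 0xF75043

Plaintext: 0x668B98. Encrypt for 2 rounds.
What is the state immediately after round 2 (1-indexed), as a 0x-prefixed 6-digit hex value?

0x924E00

s_0 = plaintext = 0x668B98
s_1 = Round(s_0, k_0) = 0xF31A49
s_2 = Round(s_1, k_1) = 0x924E00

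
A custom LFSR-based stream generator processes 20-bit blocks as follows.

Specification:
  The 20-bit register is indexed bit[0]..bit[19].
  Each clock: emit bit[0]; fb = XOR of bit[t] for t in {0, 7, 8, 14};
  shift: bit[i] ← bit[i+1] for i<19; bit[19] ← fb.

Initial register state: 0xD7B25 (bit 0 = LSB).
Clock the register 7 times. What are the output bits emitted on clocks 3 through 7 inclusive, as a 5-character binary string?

10010

reg_0 = 0xD7B25
clock 1: out=1, reg = 0xEBD92
clock 2: out=0, reg = 0x75EC9
clock 3: out=1, reg = 0xBAF64
clock 4: out=0, reg = 0xDD7B2
clock 5: out=0, reg = 0xEEBD9
clock 6: out=1, reg = 0x775EC
clock 7: out=0, reg = 0xBBAF6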